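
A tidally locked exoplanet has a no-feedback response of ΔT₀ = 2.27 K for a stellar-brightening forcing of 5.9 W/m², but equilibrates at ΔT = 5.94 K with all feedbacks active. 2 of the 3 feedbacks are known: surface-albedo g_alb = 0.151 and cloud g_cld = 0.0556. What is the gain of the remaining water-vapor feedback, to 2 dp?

0.41

Amplification A = ΔT/ΔT₀ = 5.94/2.27 = 2.617.
Total gain g = 1 − 1/A = 1 − 1/2.617 = 0.6179.
Known gains sum to 0.151 + 0.0556 = 0.2066.
g_wv = 0.6179 − 0.2066 = 0.41.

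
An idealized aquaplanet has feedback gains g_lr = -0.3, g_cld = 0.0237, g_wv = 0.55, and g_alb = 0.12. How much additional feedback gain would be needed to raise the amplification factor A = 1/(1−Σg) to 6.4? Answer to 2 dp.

Current total gain = 0.3937.
Target gain for A = 6.4: g* = 1 − 1/6.4 = 0.8438.
Additional gain needed = 0.8438 − 0.3937 = 0.45.

0.45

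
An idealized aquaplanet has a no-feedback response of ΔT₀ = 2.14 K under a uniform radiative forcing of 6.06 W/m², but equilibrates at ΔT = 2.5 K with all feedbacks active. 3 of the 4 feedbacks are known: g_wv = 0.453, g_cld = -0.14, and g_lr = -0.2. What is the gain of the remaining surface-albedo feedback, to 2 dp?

Amplification A = ΔT/ΔT₀ = 2.5/2.14 = 1.168.
Total gain g = 1 − 1/A = 1 − 1/1.168 = 0.1438.
Known gains sum to 0.453 − 0.14 − 0.2 = 0.113.
g_alb = 0.1438 − 0.113 = 0.03.

0.03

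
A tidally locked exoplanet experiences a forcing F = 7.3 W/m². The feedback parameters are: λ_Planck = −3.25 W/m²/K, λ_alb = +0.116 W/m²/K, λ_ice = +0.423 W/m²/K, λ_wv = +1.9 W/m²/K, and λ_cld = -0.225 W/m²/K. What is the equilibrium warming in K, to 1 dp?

Net feedback parameter λ = (−3.25) + (+0.116) + (+0.423) + (+1.9) + (-0.225) = -1.036 W/m²/K.
ΔT = −F/λ = −7.3/(-1.036) = 7.0 K.

7.0 K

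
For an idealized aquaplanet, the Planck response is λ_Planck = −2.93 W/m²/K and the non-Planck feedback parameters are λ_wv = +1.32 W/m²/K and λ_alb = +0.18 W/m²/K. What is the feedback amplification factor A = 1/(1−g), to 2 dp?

Convert to gains: g_wv = 1.32/2.93 = 0.4505; g_alb = 0.18/2.93 = 0.06143.
Total gain g = 0.51193.
A = 1/(1 − 0.51193) = 2.05.

2.05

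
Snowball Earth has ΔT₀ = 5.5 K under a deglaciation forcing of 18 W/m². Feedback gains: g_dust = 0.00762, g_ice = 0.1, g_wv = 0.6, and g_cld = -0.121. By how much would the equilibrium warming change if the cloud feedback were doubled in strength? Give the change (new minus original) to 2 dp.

Original: g = 0.58662, ΔT = 5.5/(1−0.58662) = 13.3049 K.
With doubled cloud: g' = 0.46562, ΔT' = 5.5/(1−0.46562) = 10.2923 K.
Change = 10.2923 − 13.3049 = -3.01 K.

-3.01 K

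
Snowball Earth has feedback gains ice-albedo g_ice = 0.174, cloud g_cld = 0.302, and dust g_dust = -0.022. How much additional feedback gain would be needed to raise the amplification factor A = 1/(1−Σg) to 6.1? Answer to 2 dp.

0.38

Current total gain = 0.454.
Target gain for A = 6.1: g* = 1 − 1/6.1 = 0.8361.
Additional gain needed = 0.8361 − 0.454 = 0.38.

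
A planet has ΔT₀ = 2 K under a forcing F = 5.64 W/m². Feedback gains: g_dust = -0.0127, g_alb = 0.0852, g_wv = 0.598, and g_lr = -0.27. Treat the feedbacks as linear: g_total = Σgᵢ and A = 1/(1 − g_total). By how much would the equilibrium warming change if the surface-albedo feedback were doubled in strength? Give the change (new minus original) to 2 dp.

Original: g = 0.4005, ΔT = 2/(1−0.4005) = 3.3361 K.
With doubled surface-albedo: g' = 0.4857, ΔT' = 2/(1−0.4857) = 3.8888 K.
Change = 3.8888 − 3.3361 = 0.55 K.

0.55 K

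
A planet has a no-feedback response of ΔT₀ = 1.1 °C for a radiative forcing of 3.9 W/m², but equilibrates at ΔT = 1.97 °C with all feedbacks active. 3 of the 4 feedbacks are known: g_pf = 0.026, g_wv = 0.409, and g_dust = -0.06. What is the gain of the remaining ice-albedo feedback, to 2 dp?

0.07

Amplification A = ΔT/ΔT₀ = 1.97/1.1 = 1.791.
Total gain g = 1 − 1/A = 1 − 1/1.791 = 0.4417.
Known gains sum to 0.026 + 0.409 − 0.06 = 0.375.
g_ice = 0.4417 − 0.375 = 0.07.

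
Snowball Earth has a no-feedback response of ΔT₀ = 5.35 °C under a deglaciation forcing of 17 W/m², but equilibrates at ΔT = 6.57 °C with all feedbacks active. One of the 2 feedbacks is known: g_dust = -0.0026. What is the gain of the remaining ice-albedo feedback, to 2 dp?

0.19

Amplification A = ΔT/ΔT₀ = 6.57/5.35 = 1.228.
Total gain g = 1 − 1/A = 1 − 1/1.228 = 0.1857.
The known gain is -0.0026.
g_ice = 0.1857 + 0.0026 = 0.19.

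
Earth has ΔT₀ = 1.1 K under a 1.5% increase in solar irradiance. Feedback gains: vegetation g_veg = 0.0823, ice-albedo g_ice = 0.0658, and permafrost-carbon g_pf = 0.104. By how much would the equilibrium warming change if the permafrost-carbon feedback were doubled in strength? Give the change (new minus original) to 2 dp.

0.24 K

Original: g = 0.2521, ΔT = 1.1/(1−0.2521) = 1.4708 K.
With doubled permafrost-carbon: g' = 0.3561, ΔT' = 1.1/(1−0.3561) = 1.7083 K.
Change = 1.7083 − 1.4708 = 0.24 K.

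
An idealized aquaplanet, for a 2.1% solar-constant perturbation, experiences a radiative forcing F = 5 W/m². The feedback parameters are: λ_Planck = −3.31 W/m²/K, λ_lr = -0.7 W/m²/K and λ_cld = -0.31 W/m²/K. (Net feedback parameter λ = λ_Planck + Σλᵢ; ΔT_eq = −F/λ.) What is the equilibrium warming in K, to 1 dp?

Net feedback parameter λ = (−3.31) + (-0.7) + (-0.31) = -4.32 W/m²/K.
ΔT = −F/λ = −5/(-4.32) = 1.2 K.

1.2 K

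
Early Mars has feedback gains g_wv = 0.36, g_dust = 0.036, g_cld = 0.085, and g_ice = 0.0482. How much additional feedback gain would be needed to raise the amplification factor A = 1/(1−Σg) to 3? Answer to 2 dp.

0.14

Current total gain = 0.5292.
Target gain for A = 3: g* = 1 − 1/3 = 0.6667.
Additional gain needed = 0.6667 − 0.5292 = 0.14.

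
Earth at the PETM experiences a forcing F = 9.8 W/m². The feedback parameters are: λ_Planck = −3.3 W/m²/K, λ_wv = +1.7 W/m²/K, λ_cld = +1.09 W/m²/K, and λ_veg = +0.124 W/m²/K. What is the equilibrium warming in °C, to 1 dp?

Net feedback parameter λ = (−3.3) + (+1.7) + (+1.09) + (+0.124) = -0.386 W/m²/K.
ΔT = −F/λ = −9.8/(-0.386) = 25.4 °C.

25.4 °C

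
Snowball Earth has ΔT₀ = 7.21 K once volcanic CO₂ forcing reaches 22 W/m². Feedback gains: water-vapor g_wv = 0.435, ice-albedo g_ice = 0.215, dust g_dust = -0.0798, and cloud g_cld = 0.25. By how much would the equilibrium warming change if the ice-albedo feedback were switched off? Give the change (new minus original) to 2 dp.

Original: g = 0.8202, ΔT = 7.21/(1−0.8202) = 40.1001 K.
Without ice-albedo: g' = 0.6052, ΔT' = 7.21/(1−0.6052) = 18.2624 K.
Change = 18.2624 − 40.1001 = -21.84 K.

-21.84 K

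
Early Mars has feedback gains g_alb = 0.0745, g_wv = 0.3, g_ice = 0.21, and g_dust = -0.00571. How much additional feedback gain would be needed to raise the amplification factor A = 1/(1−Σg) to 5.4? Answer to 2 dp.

Current total gain = 0.57879.
Target gain for A = 5.4: g* = 1 − 1/5.4 = 0.8148.
Additional gain needed = 0.8148 − 0.57879 = 0.24.

0.24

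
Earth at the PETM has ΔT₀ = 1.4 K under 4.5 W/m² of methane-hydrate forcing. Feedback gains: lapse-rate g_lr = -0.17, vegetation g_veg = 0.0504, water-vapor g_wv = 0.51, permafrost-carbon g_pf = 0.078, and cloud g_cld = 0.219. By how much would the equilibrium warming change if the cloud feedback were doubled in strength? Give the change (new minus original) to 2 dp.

Original: g = 0.6874, ΔT = 1.4/(1−0.6874) = 4.4786 K.
With doubled cloud: g' = 0.9064, ΔT' = 1.4/(1−0.9064) = 14.9573 K.
Change = 14.9573 − 4.4786 = 10.48 K.

10.48 K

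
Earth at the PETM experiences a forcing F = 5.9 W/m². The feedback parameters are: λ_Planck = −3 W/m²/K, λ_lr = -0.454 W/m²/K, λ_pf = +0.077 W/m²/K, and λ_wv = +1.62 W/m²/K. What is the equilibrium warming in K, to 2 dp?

3.36 K

Net feedback parameter λ = (−3) + (-0.454) + (+0.077) + (+1.62) = -1.757 W/m²/K.
ΔT = −F/λ = −5.9/(-1.757) = 3.36 K.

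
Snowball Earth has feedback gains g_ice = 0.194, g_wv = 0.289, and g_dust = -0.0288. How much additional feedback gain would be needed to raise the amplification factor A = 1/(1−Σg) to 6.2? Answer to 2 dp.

0.38

Current total gain = 0.4542.
Target gain for A = 6.2: g* = 1 − 1/6.2 = 0.8387.
Additional gain needed = 0.8387 − 0.4542 = 0.38.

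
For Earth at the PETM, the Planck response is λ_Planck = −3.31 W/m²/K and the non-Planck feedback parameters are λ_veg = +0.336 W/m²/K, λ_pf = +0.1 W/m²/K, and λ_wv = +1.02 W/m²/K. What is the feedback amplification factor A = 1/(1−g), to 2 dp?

1.79

Convert to gains: g_veg = 0.336/3.31 = 0.1015; g_pf = 0.1/3.31 = 0.03021; g_wv = 1.02/3.31 = 0.3082.
Total gain g = 0.43991.
A = 1/(1 − 0.43991) = 1.79.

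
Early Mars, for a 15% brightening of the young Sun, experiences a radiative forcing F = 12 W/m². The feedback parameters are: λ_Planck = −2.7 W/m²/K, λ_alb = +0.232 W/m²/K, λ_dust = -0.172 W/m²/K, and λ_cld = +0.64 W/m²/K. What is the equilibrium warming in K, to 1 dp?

6.0 K

Net feedback parameter λ = (−2.7) + (+0.232) + (-0.172) + (+0.64) = -2 W/m²/K.
ΔT = −F/λ = −12/(-2) = 6.0 K.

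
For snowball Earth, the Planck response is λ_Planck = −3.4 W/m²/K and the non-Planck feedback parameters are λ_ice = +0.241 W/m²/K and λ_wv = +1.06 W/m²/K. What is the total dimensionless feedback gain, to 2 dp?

Convert to gains: g_ice = 0.241/3.4 = 0.07088; g_wv = 1.06/3.4 = 0.3118.
Total gain g = 0.38268.

0.38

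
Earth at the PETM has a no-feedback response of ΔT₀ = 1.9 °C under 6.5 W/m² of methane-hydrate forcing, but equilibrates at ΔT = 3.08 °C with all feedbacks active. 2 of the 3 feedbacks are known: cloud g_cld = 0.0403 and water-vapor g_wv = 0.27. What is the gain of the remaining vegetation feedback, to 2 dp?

Amplification A = ΔT/ΔT₀ = 3.08/1.9 = 1.621.
Total gain g = 1 − 1/A = 1 − 1/1.621 = 0.3831.
Known gains sum to 0.0403 + 0.27 = 0.3103.
g_veg = 0.3831 − 0.3103 = 0.07.

0.07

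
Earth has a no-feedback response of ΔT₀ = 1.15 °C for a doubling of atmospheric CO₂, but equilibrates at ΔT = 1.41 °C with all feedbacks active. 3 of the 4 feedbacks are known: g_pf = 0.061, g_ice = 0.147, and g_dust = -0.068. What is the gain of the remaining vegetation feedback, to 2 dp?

Amplification A = ΔT/ΔT₀ = 1.41/1.15 = 1.226.
Total gain g = 1 − 1/A = 1 − 1/1.226 = 0.1843.
Known gains sum to 0.061 + 0.147 − 0.068 = 0.14.
g_veg = 0.1843 − 0.14 = 0.04.

0.04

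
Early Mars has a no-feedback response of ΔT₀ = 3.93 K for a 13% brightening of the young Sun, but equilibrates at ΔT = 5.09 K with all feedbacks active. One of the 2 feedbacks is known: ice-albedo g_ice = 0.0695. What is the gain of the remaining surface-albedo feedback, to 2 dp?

Amplification A = ΔT/ΔT₀ = 5.09/3.93 = 1.295.
Total gain g = 1 − 1/A = 1 − 1/1.295 = 0.2278.
The known gain is 0.0695.
g_alb = 0.2278 − 0.0695 = 0.16.

0.16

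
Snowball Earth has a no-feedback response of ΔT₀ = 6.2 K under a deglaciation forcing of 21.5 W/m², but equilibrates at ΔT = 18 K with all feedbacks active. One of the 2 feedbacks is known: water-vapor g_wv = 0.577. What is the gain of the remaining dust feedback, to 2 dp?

0.08

Amplification A = ΔT/ΔT₀ = 18/6.2 = 2.903.
Total gain g = 1 − 1/A = 1 − 1/2.903 = 0.6555.
The known gain is 0.577.
g_dust = 0.6555 − 0.577 = 0.08.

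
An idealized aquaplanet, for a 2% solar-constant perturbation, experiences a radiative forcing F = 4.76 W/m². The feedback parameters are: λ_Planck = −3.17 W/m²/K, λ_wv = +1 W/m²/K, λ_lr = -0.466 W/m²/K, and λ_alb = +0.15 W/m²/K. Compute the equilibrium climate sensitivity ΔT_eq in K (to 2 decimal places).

Net feedback parameter λ = (−3.17) + (+1) + (-0.466) + (+0.15) = -2.486 W/m²/K.
ΔT = −F/λ = −4.76/(-2.486) = 1.91 K.

1.91 K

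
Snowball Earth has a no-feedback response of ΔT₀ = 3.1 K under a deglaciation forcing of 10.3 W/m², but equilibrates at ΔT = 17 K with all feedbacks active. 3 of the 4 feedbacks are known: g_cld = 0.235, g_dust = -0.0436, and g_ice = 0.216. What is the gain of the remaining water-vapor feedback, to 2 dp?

0.41

Amplification A = ΔT/ΔT₀ = 17/3.1 = 5.484.
Total gain g = 1 − 1/A = 1 − 1/5.484 = 0.8177.
Known gains sum to 0.235 − 0.0436 + 0.216 = 0.4074.
g_wv = 0.8177 − 0.4074 = 0.41.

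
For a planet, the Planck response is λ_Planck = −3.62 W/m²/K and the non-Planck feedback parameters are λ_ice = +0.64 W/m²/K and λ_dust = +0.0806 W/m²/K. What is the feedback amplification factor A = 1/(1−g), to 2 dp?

Convert to gains: g_ice = 0.64/3.62 = 0.1768; g_dust = 0.0806/3.62 = 0.02227.
Total gain g = 0.19907.
A = 1/(1 − 0.19907) = 1.25.

1.25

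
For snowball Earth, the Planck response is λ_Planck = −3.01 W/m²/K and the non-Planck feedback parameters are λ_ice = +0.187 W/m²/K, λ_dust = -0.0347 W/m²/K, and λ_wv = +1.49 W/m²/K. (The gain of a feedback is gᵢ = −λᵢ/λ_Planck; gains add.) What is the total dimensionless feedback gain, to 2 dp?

Convert to gains: g_ice = 0.187/3.01 = 0.06213; g_dust = -0.0347/3.01 = -0.01153; g_wv = 1.49/3.01 = 0.495.
Total gain g = 0.5456.

0.55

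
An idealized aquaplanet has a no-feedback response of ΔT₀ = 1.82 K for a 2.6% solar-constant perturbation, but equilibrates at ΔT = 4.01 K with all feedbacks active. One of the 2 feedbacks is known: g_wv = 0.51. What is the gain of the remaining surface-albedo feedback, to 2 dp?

0.04

Amplification A = ΔT/ΔT₀ = 4.01/1.82 = 2.203.
Total gain g = 1 − 1/A = 1 − 1/2.203 = 0.5461.
The known gain is 0.51.
g_alb = 0.5461 − 0.51 = 0.04.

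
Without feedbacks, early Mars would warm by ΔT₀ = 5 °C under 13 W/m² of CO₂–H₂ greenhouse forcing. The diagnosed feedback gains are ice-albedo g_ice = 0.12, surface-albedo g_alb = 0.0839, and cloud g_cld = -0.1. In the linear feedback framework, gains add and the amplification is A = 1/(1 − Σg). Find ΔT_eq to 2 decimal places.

5.58 °C

Total gain g = 0.12 + 0.0839 − 0.1 = 0.1039.
Amplification A = 1/(1 − 0.1039) = 1.116.
ΔT = 5 × 1.116 = 5.58 °C.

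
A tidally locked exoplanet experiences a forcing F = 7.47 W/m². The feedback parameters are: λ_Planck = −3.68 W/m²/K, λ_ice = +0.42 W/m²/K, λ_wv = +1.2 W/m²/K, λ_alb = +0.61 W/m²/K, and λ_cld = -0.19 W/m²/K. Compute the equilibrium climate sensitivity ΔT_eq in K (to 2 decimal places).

Net feedback parameter λ = (−3.68) + (+0.42) + (+1.2) + (+0.61) + (-0.19) = -1.64 W/m²/K.
ΔT = −F/λ = −7.47/(-1.64) = 4.55 K.

4.55 K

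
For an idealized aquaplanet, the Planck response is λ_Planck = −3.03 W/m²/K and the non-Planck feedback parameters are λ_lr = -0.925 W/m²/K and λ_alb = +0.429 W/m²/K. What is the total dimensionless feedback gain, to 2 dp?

-0.16

Convert to gains: g_lr = -0.925/3.03 = -0.3053; g_alb = 0.429/3.03 = 0.1416.
Total gain g = -0.1637.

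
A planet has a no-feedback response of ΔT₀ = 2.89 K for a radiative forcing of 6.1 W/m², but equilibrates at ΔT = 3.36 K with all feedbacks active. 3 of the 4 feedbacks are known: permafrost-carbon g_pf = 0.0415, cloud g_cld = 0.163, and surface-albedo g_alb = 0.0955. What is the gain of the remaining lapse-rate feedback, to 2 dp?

Amplification A = ΔT/ΔT₀ = 3.36/2.89 = 1.163.
Total gain g = 1 − 1/A = 1 − 1/1.163 = 0.1402.
Known gains sum to 0.0415 + 0.163 + 0.0955 = 0.3.
g_lr = 0.1402 − 0.3 = -0.16.

-0.16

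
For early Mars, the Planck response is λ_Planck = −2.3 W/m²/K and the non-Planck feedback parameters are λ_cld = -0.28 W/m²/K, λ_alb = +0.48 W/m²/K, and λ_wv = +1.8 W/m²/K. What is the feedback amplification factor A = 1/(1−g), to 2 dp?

7.67

Convert to gains: g_cld = -0.28/2.3 = -0.1217; g_alb = 0.48/2.3 = 0.2087; g_wv = 1.8/2.3 = 0.7826.
Total gain g = 0.8696.
A = 1/(1 − 0.8696) = 7.67.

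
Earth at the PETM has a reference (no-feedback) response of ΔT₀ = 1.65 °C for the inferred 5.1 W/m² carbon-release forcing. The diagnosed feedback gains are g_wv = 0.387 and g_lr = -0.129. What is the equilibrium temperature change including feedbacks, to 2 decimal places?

2.22 °C

Total gain g = 0.387 − 0.129 = 0.258.
Amplification A = 1/(1 − 0.258) = 1.348.
ΔT = 1.65 × 1.348 = 2.22 °C.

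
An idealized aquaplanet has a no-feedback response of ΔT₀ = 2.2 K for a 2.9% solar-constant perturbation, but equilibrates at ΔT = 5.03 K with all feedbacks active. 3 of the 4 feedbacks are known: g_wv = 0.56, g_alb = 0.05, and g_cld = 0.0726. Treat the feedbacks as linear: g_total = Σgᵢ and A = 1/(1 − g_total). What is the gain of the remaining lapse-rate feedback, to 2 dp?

-0.12

Amplification A = ΔT/ΔT₀ = 5.03/2.2 = 2.286.
Total gain g = 1 − 1/A = 1 − 1/2.286 = 0.5626.
Known gains sum to 0.56 + 0.05 + 0.0726 = 0.6826.
g_lr = 0.5626 − 0.6826 = -0.12.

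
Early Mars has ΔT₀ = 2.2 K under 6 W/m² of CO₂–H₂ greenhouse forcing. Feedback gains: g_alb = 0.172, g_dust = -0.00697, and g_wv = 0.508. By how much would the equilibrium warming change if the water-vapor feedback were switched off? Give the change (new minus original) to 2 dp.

-4.09 K

Original: g = 0.67303, ΔT = 2.2/(1−0.67303) = 6.7284 K.
Without water-vapor: g' = 0.16503, ΔT' = 2.2/(1−0.16503) = 2.6348 K.
Change = 2.6348 − 6.7284 = -4.09 K.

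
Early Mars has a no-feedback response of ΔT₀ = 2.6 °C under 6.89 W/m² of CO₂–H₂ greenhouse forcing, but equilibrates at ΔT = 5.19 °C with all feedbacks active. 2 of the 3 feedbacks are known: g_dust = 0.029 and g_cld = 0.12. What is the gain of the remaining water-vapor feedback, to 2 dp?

0.35

Amplification A = ΔT/ΔT₀ = 5.19/2.6 = 1.996.
Total gain g = 1 − 1/A = 1 − 1/1.996 = 0.499.
Known gains sum to 0.029 + 0.12 = 0.149.
g_wv = 0.499 − 0.149 = 0.35.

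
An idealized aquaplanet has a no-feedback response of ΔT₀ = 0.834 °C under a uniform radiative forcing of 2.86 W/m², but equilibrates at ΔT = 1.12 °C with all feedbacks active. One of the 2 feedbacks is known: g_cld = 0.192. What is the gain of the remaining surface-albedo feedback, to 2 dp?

Amplification A = ΔT/ΔT₀ = 1.12/0.834 = 1.343.
Total gain g = 1 − 1/A = 1 − 1/1.343 = 0.2554.
The known gain is 0.192.
g_alb = 0.2554 − 0.192 = 0.06.

0.06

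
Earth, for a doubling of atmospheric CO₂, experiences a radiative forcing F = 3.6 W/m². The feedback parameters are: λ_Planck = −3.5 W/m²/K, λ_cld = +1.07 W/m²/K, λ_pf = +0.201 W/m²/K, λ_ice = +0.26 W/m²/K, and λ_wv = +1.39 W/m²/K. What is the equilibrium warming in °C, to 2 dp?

6.22 °C

Net feedback parameter λ = (−3.5) + (+1.07) + (+0.201) + (+0.26) + (+1.39) = -0.579 W/m²/K.
ΔT = −F/λ = −3.6/(-0.579) = 6.22 °C.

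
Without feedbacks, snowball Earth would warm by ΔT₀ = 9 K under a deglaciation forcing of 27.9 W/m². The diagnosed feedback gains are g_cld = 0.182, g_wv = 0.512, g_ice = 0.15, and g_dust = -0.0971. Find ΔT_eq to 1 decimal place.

Total gain g = 0.182 + 0.512 + 0.15 − 0.0971 = 0.7469.
Amplification A = 1/(1 − 0.7469) = 3.951.
ΔT = 9 × 3.951 = 35.6 K.

35.6 K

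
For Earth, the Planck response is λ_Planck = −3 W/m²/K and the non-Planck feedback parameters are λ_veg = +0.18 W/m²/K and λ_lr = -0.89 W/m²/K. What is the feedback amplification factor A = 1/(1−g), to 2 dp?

0.81

Convert to gains: g_veg = 0.18/3 = 0.06; g_lr = -0.89/3 = -0.2967.
Total gain g = -0.2367.
A = 1/(1 + 0.2367) = 0.81.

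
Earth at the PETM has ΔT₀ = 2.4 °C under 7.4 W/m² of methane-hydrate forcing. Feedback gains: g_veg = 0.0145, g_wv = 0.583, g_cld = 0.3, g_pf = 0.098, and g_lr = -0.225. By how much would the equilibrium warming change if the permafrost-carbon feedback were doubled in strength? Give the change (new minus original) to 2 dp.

7.79 °C

Original: g = 0.7705, ΔT = 2.4/(1−0.7705) = 10.4575 °C.
With doubled permafrost-carbon: g' = 0.8685, ΔT' = 2.4/(1−0.8685) = 18.2510 °C.
Change = 18.2510 − 10.4575 = 7.79 °C.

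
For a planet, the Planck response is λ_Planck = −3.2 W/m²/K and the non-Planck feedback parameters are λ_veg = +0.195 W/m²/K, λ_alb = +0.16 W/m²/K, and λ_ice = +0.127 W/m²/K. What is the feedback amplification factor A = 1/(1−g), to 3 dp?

1.177

Convert to gains: g_veg = 0.195/3.2 = 0.06094; g_alb = 0.16/3.2 = 0.05; g_ice = 0.127/3.2 = 0.03969.
Total gain g = 0.15063.
A = 1/(1 − 0.15063) = 1.177.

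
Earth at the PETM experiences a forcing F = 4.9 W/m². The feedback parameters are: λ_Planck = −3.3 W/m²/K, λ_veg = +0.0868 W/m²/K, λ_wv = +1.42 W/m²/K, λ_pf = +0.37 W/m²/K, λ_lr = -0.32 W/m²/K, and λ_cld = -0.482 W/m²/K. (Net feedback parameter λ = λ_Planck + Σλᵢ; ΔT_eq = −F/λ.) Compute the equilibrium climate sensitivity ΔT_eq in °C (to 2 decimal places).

Net feedback parameter λ = (−3.3) + (+0.0868) + (+1.42) + (+0.37) + (-0.32) + (-0.482) = -2.2252 W/m²/K.
ΔT = −F/λ = −4.9/(-2.2252) = 2.20 °C.

2.20 °C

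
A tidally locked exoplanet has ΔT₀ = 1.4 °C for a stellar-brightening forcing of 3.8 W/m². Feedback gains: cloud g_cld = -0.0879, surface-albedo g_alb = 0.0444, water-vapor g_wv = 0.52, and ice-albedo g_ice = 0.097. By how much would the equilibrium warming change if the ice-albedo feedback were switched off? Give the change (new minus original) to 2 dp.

-0.61 °C

Original: g = 0.5735, ΔT = 1.4/(1−0.5735) = 3.2825 °C.
Without ice-albedo: g' = 0.4765, ΔT' = 1.4/(1−0.4765) = 2.6743 °C.
Change = 2.6743 − 3.2825 = -0.61 °C.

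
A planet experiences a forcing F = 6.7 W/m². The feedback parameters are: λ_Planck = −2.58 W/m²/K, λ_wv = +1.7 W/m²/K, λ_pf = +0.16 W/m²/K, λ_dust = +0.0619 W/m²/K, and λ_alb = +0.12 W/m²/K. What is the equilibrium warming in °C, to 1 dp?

12.5 °C

Net feedback parameter λ = (−2.58) + (+1.7) + (+0.16) + (+0.0619) + (+0.12) = -0.5381 W/m²/K.
ΔT = −F/λ = −6.7/(-0.5381) = 12.5 °C.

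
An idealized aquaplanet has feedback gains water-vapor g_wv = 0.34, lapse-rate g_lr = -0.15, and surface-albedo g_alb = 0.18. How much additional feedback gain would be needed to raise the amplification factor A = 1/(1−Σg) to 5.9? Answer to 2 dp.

Current total gain = 0.37.
Target gain for A = 5.9: g* = 1 − 1/5.9 = 0.8305.
Additional gain needed = 0.8305 − 0.37 = 0.46.

0.46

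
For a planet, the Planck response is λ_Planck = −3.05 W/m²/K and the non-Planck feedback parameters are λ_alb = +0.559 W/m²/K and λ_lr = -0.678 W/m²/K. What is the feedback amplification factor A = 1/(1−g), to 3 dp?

Convert to gains: g_alb = 0.559/3.05 = 0.1833; g_lr = -0.678/3.05 = -0.2223.
Total gain g = -0.039.
A = 1/(1 + 0.039) = 0.962.

0.962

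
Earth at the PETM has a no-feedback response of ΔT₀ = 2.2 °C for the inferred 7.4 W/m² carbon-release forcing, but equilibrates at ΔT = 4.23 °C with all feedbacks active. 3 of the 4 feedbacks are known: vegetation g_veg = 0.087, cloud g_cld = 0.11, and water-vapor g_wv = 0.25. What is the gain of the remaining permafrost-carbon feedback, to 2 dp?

Amplification A = ΔT/ΔT₀ = 4.23/2.2 = 1.923.
Total gain g = 1 − 1/A = 1 − 1/1.923 = 0.48.
Known gains sum to 0.087 + 0.11 + 0.25 = 0.447.
g_pf = 0.48 − 0.447 = 0.03.

0.03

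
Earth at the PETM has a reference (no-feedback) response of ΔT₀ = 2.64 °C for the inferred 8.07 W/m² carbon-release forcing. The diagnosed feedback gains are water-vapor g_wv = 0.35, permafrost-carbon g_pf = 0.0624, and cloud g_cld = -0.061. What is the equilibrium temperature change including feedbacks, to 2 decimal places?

Total gain g = 0.35 + 0.0624 − 0.061 = 0.3514.
Amplification A = 1/(1 − 0.3514) = 1.542.
ΔT = 2.64 × 1.542 = 4.07 °C.

4.07 °C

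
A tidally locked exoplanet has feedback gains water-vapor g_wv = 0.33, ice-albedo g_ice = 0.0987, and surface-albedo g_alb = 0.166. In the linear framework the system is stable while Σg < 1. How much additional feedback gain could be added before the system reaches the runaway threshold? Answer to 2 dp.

Current total gain = 0.33 + 0.0987 + 0.166 = 0.5947.
Margin to runaway = 1 − 0.5947 = 0.41.

0.41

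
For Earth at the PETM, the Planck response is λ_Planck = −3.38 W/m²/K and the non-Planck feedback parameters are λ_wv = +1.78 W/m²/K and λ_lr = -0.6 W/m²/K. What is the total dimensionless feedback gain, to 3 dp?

0.349

Convert to gains: g_wv = 1.78/3.38 = 0.5266; g_lr = -0.6/3.38 = -0.1775.
Total gain g = 0.3491.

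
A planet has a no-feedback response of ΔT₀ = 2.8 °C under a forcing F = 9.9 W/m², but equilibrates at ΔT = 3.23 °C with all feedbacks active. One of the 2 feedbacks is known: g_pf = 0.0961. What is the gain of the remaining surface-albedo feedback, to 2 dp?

Amplification A = ΔT/ΔT₀ = 3.23/2.8 = 1.154.
Total gain g = 1 − 1/A = 1 − 1/1.154 = 0.1334.
The known gain is 0.0961.
g_alb = 0.1334 − 0.0961 = 0.04.

0.04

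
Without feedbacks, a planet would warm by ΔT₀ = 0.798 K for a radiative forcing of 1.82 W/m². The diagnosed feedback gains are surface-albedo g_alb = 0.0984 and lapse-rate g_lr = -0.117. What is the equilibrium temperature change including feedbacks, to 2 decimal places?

Total gain g = 0.0984 − 0.117 = -0.0186.
Amplification A = 1/(1 + 0.0186) = 0.9817.
ΔT = 0.798 × 0.9817 = 0.78 K.

0.78 K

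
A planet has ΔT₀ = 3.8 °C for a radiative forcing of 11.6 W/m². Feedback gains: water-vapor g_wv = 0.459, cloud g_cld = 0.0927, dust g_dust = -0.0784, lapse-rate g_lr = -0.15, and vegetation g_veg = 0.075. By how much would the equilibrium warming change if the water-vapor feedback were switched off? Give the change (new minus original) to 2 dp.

Original: g = 0.3983, ΔT = 3.8/(1−0.3983) = 6.3154 °C.
Without water-vapor: g' = -0.0607, ΔT' = 3.8/(1+0.0607) = 3.5825 °C.
Change = 3.5825 − 6.3154 = -2.73 °C.

-2.73 °C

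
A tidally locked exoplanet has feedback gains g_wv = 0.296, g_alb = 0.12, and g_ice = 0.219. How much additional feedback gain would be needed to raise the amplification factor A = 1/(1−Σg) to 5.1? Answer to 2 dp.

Current total gain = 0.635.
Target gain for A = 5.1: g* = 1 − 1/5.1 = 0.8039.
Additional gain needed = 0.8039 − 0.635 = 0.17.

0.17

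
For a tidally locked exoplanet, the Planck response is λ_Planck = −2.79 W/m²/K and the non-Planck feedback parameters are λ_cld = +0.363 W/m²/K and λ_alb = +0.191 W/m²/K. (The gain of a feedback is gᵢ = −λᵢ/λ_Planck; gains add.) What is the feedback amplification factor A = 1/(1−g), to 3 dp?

1.248

Convert to gains: g_cld = 0.363/2.79 = 0.1301; g_alb = 0.191/2.79 = 0.06846.
Total gain g = 0.19856.
A = 1/(1 − 0.19856) = 1.248.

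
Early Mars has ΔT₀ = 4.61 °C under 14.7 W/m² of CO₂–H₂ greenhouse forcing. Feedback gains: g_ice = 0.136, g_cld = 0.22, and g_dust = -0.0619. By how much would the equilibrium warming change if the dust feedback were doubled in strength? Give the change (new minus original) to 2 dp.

Original: g = 0.2941, ΔT = 4.61/(1−0.2941) = 6.5307 °C.
With doubled dust: g' = 0.2322, ΔT' = 4.61/(1−0.2322) = 6.0042 °C.
Change = 6.0042 − 6.5307 = -0.53 °C.

-0.53 °C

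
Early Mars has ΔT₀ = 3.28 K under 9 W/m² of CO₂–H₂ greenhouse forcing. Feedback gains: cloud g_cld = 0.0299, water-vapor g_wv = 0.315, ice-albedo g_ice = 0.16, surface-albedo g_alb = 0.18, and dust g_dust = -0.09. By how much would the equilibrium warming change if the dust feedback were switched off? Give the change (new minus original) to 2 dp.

2.31 K

Original: g = 0.5949, ΔT = 3.28/(1−0.5949) = 8.0968 K.
Without dust: g' = 0.6849, ΔT' = 3.28/(1−0.6849) = 10.4094 K.
Change = 10.4094 − 8.0968 = 2.31 K.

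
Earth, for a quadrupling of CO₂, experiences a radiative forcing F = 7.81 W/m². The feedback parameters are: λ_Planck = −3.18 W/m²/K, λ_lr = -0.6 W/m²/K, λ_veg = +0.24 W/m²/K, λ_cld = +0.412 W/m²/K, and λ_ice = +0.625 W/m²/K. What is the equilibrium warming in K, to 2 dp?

Net feedback parameter λ = (−3.18) + (-0.6) + (+0.24) + (+0.412) + (+0.625) = -2.503 W/m²/K.
ΔT = −F/λ = −7.81/(-2.503) = 3.12 K.

3.12 K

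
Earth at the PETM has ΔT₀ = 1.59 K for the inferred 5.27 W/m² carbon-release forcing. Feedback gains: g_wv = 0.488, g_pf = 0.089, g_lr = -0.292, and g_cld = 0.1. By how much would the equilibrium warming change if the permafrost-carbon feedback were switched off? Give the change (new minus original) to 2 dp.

Original: g = 0.385, ΔT = 1.59/(1−0.385) = 2.5854 K.
Without permafrost-carbon: g' = 0.296, ΔT' = 1.59/(1−0.296) = 2.2585 K.
Change = 2.2585 − 2.5854 = -0.33 K.

-0.33 K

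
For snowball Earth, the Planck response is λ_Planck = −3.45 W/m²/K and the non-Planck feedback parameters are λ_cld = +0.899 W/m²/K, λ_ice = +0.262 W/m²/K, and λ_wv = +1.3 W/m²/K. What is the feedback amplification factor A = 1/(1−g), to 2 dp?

3.49

Convert to gains: g_cld = 0.899/3.45 = 0.2606; g_ice = 0.262/3.45 = 0.07594; g_wv = 1.3/3.45 = 0.3768.
Total gain g = 0.71334.
A = 1/(1 − 0.71334) = 3.49.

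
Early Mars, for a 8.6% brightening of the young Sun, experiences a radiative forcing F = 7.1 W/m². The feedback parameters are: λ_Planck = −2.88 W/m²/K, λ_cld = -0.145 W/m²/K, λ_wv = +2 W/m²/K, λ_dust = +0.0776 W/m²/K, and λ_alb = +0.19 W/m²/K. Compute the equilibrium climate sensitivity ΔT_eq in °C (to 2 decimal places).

9.37 °C

Net feedback parameter λ = (−2.88) + (-0.145) + (+2) + (+0.0776) + (+0.19) = -0.7574 W/m²/K.
ΔT = −F/λ = −7.1/(-0.7574) = 9.37 °C.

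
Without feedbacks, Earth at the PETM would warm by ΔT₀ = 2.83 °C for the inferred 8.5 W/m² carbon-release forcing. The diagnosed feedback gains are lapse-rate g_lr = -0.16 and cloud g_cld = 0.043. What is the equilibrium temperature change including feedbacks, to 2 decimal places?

2.53 °C

Total gain g = -0.16 + 0.043 = -0.117.
Amplification A = 1/(1 + 0.117) = 0.8953.
ΔT = 2.83 × 0.8953 = 2.53 °C.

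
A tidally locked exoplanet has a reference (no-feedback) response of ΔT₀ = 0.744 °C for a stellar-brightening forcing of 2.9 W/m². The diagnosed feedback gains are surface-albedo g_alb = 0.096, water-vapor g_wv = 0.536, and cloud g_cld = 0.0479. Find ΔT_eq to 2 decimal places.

Total gain g = 0.096 + 0.536 + 0.0479 = 0.6799.
Amplification A = 1/(1 − 0.6799) = 3.124.
ΔT = 0.744 × 3.124 = 2.32 °C.

2.32 °C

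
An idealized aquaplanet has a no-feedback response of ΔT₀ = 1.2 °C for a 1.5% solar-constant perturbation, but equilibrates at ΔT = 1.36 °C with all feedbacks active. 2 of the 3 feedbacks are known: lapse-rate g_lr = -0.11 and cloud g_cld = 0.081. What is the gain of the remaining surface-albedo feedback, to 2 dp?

0.15

Amplification A = ΔT/ΔT₀ = 1.36/1.2 = 1.133.
Total gain g = 1 − 1/A = 1 − 1/1.133 = 0.1174.
Known gains sum to -0.11 + 0.081 = -0.029.
g_alb = 0.1174 + 0.029 = 0.15.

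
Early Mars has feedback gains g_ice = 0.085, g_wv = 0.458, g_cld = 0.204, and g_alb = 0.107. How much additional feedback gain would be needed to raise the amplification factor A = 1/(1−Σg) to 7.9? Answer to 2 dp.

0.02

Current total gain = 0.854.
Target gain for A = 7.9: g* = 1 − 1/7.9 = 0.8734.
Additional gain needed = 0.8734 − 0.854 = 0.02.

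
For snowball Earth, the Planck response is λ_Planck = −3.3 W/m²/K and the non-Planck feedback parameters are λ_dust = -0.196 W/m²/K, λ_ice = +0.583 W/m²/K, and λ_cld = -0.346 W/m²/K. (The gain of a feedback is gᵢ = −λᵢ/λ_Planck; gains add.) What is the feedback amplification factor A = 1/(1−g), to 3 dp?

Convert to gains: g_dust = -0.196/3.3 = -0.05939; g_ice = 0.583/3.3 = 0.1767; g_cld = -0.346/3.3 = -0.1048.
Total gain g = 0.01251.
A = 1/(1 − 0.01251) = 1.013.

1.013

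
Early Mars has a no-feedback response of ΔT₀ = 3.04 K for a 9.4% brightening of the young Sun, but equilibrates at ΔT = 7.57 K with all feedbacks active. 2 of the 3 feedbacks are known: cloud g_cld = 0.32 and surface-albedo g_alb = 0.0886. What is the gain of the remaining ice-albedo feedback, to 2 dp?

Amplification A = ΔT/ΔT₀ = 7.57/3.04 = 2.49.
Total gain g = 1 − 1/A = 1 − 1/2.49 = 0.5984.
Known gains sum to 0.32 + 0.0886 = 0.4086.
g_ice = 0.5984 − 0.4086 = 0.19.

0.19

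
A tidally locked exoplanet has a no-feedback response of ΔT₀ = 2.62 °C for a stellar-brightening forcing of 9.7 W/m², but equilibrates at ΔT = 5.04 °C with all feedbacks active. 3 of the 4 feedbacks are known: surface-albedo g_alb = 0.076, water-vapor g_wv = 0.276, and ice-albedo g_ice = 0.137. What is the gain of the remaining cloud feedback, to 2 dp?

Amplification A = ΔT/ΔT₀ = 5.04/2.62 = 1.924.
Total gain g = 1 − 1/A = 1 − 1/1.924 = 0.4802.
Known gains sum to 0.076 + 0.276 + 0.137 = 0.489.
g_cld = 0.4802 − 0.489 = -0.01.

-0.01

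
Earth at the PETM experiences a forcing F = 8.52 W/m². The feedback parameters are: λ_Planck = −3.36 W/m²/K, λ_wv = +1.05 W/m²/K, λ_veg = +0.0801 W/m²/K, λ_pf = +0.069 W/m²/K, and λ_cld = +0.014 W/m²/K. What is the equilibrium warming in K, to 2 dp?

Net feedback parameter λ = (−3.36) + (+1.05) + (+0.0801) + (+0.069) + (+0.014) = -2.1469 W/m²/K.
ΔT = −F/λ = −8.52/(-2.1469) = 3.97 K.

3.97 K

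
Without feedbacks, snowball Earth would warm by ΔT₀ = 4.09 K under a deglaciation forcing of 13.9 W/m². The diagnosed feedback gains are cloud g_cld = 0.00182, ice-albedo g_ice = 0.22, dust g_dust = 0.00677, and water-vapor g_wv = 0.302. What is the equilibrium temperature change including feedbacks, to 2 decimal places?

Total gain g = 0.00182 + 0.22 + 0.00677 + 0.302 = 0.53059.
Amplification A = 1/(1 − 0.53059) = 2.13.
ΔT = 4.09 × 2.13 = 8.71 K.

8.71 K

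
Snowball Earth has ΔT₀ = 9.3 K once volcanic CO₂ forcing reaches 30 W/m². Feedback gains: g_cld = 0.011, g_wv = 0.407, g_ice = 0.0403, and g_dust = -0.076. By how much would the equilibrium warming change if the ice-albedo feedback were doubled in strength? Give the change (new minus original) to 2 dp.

Original: g = 0.3823, ΔT = 9.3/(1−0.3823) = 15.0559 K.
With doubled ice-albedo: g' = 0.4226, ΔT' = 9.3/(1−0.4226) = 16.1067 K.
Change = 16.1067 − 15.0559 = 1.05 K.

1.05 K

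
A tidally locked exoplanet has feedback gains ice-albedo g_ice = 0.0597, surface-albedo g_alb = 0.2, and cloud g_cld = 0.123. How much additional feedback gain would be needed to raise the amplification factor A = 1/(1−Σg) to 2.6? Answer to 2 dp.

Current total gain = 0.3827.
Target gain for A = 2.6: g* = 1 − 1/2.6 = 0.6154.
Additional gain needed = 0.6154 − 0.3827 = 0.23.

0.23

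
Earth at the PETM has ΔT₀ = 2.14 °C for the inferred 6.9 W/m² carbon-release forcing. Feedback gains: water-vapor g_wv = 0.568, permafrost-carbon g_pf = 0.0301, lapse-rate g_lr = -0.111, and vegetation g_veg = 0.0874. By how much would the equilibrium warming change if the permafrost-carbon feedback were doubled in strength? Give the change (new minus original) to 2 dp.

Original: g = 0.5745, ΔT = 2.14/(1−0.5745) = 5.0294 °C.
With doubled permafrost-carbon: g' = 0.6046, ΔT' = 2.14/(1−0.6046) = 5.4122 °C.
Change = 5.4122 − 5.0294 = 0.38 °C.

0.38 °C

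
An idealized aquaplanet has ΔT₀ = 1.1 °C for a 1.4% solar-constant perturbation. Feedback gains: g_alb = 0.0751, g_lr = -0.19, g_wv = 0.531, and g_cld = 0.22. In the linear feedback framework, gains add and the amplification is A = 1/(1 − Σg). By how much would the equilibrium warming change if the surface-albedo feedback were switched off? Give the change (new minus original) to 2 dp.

Original: g = 0.6361, ΔT = 1.1/(1−0.6361) = 3.0228 °C.
Without surface-albedo: g' = 0.561, ΔT' = 1.1/(1−0.561) = 2.5057 °C.
Change = 2.5057 − 3.0228 = -0.52 °C.

-0.52 °C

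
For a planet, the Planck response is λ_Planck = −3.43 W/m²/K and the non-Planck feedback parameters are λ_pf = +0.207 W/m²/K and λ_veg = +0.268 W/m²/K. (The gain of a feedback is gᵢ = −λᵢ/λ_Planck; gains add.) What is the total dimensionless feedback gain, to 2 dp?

Convert to gains: g_pf = 0.207/3.43 = 0.06035; g_veg = 0.268/3.43 = 0.07813.
Total gain g = 0.13848.

0.14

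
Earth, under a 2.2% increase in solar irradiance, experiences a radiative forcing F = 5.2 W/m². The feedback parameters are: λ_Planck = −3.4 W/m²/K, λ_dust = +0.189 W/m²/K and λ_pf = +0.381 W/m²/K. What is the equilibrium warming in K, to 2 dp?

1.84 K

Net feedback parameter λ = (−3.4) + (+0.189) + (+0.381) = -2.83 W/m²/K.
ΔT = −F/λ = −5.2/(-2.83) = 1.84 K.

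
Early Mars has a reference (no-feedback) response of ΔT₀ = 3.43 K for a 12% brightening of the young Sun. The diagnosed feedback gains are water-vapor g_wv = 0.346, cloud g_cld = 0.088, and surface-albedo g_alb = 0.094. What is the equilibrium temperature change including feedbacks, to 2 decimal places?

Total gain g = 0.346 + 0.088 + 0.094 = 0.528.
Amplification A = 1/(1 − 0.528) = 2.119.
ΔT = 3.43 × 2.119 = 7.27 K.

7.27 K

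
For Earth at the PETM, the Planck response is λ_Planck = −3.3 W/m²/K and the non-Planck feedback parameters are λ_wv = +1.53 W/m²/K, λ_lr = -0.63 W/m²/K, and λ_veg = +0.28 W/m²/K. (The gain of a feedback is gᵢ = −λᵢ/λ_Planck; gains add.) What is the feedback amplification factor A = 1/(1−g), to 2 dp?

1.56

Convert to gains: g_wv = 1.53/3.3 = 0.4636; g_lr = -0.63/3.3 = -0.1909; g_veg = 0.28/3.3 = 0.08485.
Total gain g = 0.35755.
A = 1/(1 − 0.35755) = 1.56.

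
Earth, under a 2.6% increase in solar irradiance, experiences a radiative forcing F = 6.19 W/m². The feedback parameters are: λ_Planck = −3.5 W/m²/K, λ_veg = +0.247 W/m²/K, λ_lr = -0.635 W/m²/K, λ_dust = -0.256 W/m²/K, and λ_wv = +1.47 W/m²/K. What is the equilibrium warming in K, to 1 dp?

2.3 K

Net feedback parameter λ = (−3.5) + (+0.247) + (-0.635) + (-0.256) + (+1.47) = -2.674 W/m²/K.
ΔT = −F/λ = −6.19/(-2.674) = 2.3 K.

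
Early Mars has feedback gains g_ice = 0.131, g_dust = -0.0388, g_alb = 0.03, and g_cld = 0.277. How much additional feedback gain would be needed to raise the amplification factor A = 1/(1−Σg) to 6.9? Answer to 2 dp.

Current total gain = 0.3992.
Target gain for A = 6.9: g* = 1 − 1/6.9 = 0.8551.
Additional gain needed = 0.8551 − 0.3992 = 0.46.

0.46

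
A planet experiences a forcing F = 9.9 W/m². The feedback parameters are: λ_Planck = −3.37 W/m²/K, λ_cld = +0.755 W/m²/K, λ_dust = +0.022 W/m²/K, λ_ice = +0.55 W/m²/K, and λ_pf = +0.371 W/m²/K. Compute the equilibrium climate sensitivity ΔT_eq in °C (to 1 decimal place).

5.9 °C

Net feedback parameter λ = (−3.37) + (+0.755) + (+0.022) + (+0.55) + (+0.371) = -1.672 W/m²/K.
ΔT = −F/λ = −9.9/(-1.672) = 5.9 °C.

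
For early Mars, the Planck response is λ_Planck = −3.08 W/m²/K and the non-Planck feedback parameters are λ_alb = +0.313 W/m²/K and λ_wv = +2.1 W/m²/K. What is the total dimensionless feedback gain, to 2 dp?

Convert to gains: g_alb = 0.313/3.08 = 0.1016; g_wv = 2.1/3.08 = 0.6818.
Total gain g = 0.7834.

0.78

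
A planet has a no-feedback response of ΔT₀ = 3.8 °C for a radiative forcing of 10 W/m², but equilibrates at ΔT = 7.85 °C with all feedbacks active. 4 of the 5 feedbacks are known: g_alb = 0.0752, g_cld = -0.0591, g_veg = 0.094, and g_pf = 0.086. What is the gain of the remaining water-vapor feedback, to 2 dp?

Amplification A = ΔT/ΔT₀ = 7.85/3.8 = 2.066.
Total gain g = 1 − 1/A = 1 − 1/2.066 = 0.516.
Known gains sum to 0.0752 − 0.0591 + 0.094 + 0.086 = 0.1961.
g_wv = 0.516 − 0.1961 = 0.32.

0.32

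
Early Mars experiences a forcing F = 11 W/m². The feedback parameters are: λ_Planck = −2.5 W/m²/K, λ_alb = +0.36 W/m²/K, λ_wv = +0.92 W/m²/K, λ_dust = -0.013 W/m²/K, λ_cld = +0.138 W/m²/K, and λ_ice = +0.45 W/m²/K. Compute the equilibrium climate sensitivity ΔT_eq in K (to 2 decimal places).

17.05 K

Net feedback parameter λ = (−2.5) + (+0.36) + (+0.92) + (-0.013) + (+0.138) + (+0.45) = -0.645 W/m²/K.
ΔT = −F/λ = −11/(-0.645) = 17.05 K.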